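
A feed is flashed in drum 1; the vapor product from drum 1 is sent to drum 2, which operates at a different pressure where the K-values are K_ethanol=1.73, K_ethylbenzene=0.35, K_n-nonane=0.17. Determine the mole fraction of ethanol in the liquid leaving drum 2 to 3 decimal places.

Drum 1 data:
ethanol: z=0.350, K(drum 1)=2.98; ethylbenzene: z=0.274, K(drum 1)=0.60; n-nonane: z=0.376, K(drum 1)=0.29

x_ethanol (drum 2) = 0.501

Drum 1:
Let ψ₁ = V/F and solve Σ zᵢ(Kᵢ−1)/(1+ψ₁(Kᵢ−1)) = 0.
g(0) = ΣzᵢKᵢ − 1 = 0.316 and g(1) = 1 − Σzᵢ/Kᵢ = -0.871, so a root lies in (0, 1).
Newton iteration, ψ₁⁰ = 0.3:
  ψ₁ = 0.300: g = -0.0290, g' = -0.903 → ψ₁ = 0.268
Converged at ψ₁ = 0.268.
Drum-1 compositions:
  ethanol: x = 0.229, y = 0.681
  ethylbenzene: x = 0.307, y = 0.184
  n-nonane: x = 0.464, y = 0.135
Drum-2 feed = drum-1 vapor: z₂ = (0.6811, 0.1842, 0.1347).
Drum 2:
Rachford–Rice: g(ψ₂) = Σ zᵢ(Kᵢ−1)/(1+ψ₂(Kᵢ−1)) = 0.
g(0) = ΣzᵢKᵢ − 1 = 0.266 and g(1) = 1 − Σzᵢ/Kᵢ = -0.712, so a root lies in (0, 1).
Newton–Raphson from ψ₂ = 0.5:
  ψ₂ = 0.500: g = -0.0042, g' = -0.637 → ψ₂ = 0.493
Converged at ψ₂ = 0.493.
  ethanol: x = 0.501, y = 0.866
  ethylbenzene: x = 0.271, y = 0.095
  n-nonane: x = 0.228, y = 0.039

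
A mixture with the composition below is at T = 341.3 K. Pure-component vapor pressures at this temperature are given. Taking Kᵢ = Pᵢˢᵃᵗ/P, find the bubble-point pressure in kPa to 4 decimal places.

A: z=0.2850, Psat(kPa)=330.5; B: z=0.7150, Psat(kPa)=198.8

At the bubble point ψ → 0, so ΣzᵢKᵢ = 1 with Kᵢ = Pᵢˢᵃᵗ/P ⇒ P = ΣzᵢPᵢˢᵃᵗ.
P = 0.2850·330.5 + 0.7150·198.8 = 236.3345 kPa

Pbub = 236.3345 kPa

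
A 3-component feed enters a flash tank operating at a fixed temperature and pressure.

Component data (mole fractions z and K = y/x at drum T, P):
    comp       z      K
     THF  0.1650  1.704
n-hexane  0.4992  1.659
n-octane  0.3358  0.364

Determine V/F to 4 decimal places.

V/F = 0.5432

Rachford–Rice: g(V/F) = Σ zᵢ(Kᵢ−1)/(1+V/F(Kᵢ−1)) = 0.
g(0) = ΣzᵢKᵢ − 1 = 0.2316 and g(1) = 1 − Σzᵢ/Kᵢ = -0.3203, so a root lies in (0, 1).
Newton–Raphson from V/F = 0.31:
  V/F = 0.3100: g = 0.10250, g' = -0.4153 → V/F = 0.5568
  V/F = 0.5568: g = -0.00655, g' = -0.4838 → V/F = 0.5433
  V/F = 0.5433: g = -0.00004, g' = -0.4774 → V/F = 0.5432
Converged at V/F = 0.5432.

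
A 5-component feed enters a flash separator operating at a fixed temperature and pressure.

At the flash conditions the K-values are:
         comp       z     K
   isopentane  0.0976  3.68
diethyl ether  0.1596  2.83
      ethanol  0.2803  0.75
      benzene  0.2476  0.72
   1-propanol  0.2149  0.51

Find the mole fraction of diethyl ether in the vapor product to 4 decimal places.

Rachford–Rice: g(β) = Σ zᵢ(Kᵢ−1)/(1+β(Kᵢ−1)) = 0.
Feasibility: ΣzᵢKᵢ = 1.3089, Σzᵢ/Kᵢ = 1.2219 — both > 1, two phases present.
Newton iteration, β⁰ = 0.5:
  β = 0.5000: g = -0.03587, g' = -0.4134 → β = 0.4132
  β = 0.4132: g = 0.00184, g' = -0.4589 → β = 0.4172
Converged at β = 0.4172.
Compositions from xᵢ = zᵢ/(1+β(Kᵢ−1)), yᵢ = Kᵢxᵢ:
  isopentane: x = 0.0461, y = 0.1696
  diethyl ether: x = 0.0905, y = 0.2561
  ethanol: x = 0.3129, y = 0.2347
  benzene: x = 0.2804, y = 0.2019
  1-propanol: x = 0.2701, y = 0.1378

y_diethyl ether = 0.2561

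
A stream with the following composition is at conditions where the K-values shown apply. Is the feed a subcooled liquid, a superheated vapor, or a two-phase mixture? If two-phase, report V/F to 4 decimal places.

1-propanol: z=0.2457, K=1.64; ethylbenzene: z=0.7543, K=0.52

ΣzᵢKᵢ = 0.7952; Σzᵢ/Kᵢ = 1.6004.
Since ΣzᵢKᵢ < 1 the mixture is below its bubble point — single liquid phase.

subcooled liquid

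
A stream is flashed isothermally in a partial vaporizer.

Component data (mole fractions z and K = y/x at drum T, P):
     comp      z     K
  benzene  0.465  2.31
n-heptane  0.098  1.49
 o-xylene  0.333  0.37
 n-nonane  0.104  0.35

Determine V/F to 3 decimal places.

V/F = 0.500

Material balance + equilibrium reduce to Σ zᵢ(Kᵢ−1)/(1+V/F(Kᵢ−1)) = 0.
Feasibility: ΣzᵢKᵢ = 1.380, Σzᵢ/Kᵢ = 1.464 — both > 1, two phases present.
Newton iteration, V/F⁰ = 0.53:
  V/F = 0.530: g = -0.0204, g' = -0.693 → V/F = 0.501
  V/F = 0.501: g = -0.0001, g' = -0.685 → V/F = 0.500
Converged at V/F = 0.500.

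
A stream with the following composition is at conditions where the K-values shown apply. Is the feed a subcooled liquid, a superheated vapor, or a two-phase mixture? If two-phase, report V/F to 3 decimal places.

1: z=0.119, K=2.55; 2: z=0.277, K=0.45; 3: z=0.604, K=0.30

subcooled liquid

ΣzᵢKᵢ = 0.609; Σzᵢ/Kᵢ = 2.676.
Since ΣzᵢKᵢ < 1 the mixture is below its bubble point — single liquid phase.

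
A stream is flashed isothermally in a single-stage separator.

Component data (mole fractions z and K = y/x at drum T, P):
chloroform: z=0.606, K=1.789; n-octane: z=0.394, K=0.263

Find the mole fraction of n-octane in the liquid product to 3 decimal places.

Rachford–Rice: g(V/F) = Σ zᵢ(Kᵢ−1)/(1+V/F(Kᵢ−1)) = 0.
Feasibility: ΣzᵢKᵢ = 1.188, Σzᵢ/Kᵢ = 1.837 — both > 1, two phases present.
Binary case is linear: z₁(K₁−1)(1+V/F(K₂−1)) + z₂(K₂−1)(1+V/F(K₁−1)) = 0
⇒ V/F = [z₁(K₁−1)+z₂(K₂−1)] / [−(K₁−1)(K₂−1)] = 0.1878/0.5815 = 0.323
Compositions from xᵢ = zᵢ/(1+V/F(Kᵢ−1)), yᵢ = Kᵢxᵢ:
  chloroform: x = 0.483, y = 0.864
  n-octane: x = 0.517, y = 0.136

x_n-octane = 0.517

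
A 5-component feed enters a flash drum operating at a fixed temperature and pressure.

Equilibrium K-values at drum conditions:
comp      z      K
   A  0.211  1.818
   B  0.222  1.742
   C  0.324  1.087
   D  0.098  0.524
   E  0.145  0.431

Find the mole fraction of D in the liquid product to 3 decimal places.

Let β = V/F and solve Σ zᵢ(Kᵢ−1)/(1+β(Kᵢ−1)) = 0.
Feasibility: ΣzᵢKᵢ = 1.236, Σzᵢ/Kᵢ = 1.065 — both > 1, two phases present.
Iterate (Newton) starting at β = 0.5:
  β = 0.500: g = 0.0931, g' = -0.268 → β = 0.847
  β = 0.847: g = -0.0081, g' = -0.335 → β = 0.823
Converged at β = 0.823.
Compositions from xᵢ = zᵢ/(1+β(Kᵢ−1)), yᵢ = Kᵢxᵢ:
  A: x = 0.126, y = 0.229
  B: x = 0.138, y = 0.240
  C: x = 0.302, y = 0.329
  D: x = 0.161, y = 0.084
  E: x = 0.273, y = 0.117

x_D = 0.161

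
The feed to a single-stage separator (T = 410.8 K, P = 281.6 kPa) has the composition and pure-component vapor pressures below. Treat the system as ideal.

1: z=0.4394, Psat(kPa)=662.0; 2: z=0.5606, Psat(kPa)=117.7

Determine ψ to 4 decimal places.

ψ = 0.3399

Raoult's law: Kᵢ = Pᵢˢᵃᵗ/P = Pᵢˢᵃᵗ/281.6.
  K_1 = 662.0/281.6 = 2.350852, K_2 = 117.7/281.6 = 0.417969
Material balance + equilibrium reduce to Σ zᵢ(Kᵢ−1)/(1+ψ(Kᵢ−1)) = 0.
Check two-phase: ΣzᵢKᵢ = 1.2673 > 1 and Σzᵢ/Kᵢ = 1.5282 > 1, so g(0) = 0.2673 > 0 and g(1) = -0.5282 < 0.
Binary case is linear: z₁(K₁−1)(1+ψ(K₂−1)) + z₂(K₂−1)(1+ψ(K₁−1)) = 0
⇒ ψ = [z₁(K₁−1)+z₂(K₂−1)] / [−(K₁−1)(K₂−1)] = 0.26728/0.78624 = 0.3399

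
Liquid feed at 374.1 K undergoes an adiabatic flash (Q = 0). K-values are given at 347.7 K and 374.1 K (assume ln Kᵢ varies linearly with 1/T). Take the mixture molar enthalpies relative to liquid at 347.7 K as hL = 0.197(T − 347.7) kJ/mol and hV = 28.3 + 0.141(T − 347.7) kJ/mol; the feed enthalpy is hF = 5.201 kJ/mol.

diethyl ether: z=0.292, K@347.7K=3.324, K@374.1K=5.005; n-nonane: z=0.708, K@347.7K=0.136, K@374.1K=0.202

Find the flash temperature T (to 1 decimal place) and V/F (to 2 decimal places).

T = 358.7 K, V/F = 0.11

Adiabatic flash: solve Rachford–Rice at each trial T, then check hF = ψ·hV(T) + (1−ψ)·hL(T).
  T = 347.7 K: K = (3.324, 0.136), RR gives ψ = 0.033, H_out = 0.943 kJ/mol
  T = 374.1 K: K = (5.005, 0.202), RR gives ψ = 0.189, H_out = 10.274 kJ/mol
  T = 360.9 K: K = (4.109, 0.167), RR gives ψ = 0.123, H_out = 5.986 kJ/mol
  T = 354.3 K: K = (3.703, 0.151), RR gives ψ = 0.082, H_out = 3.591 kJ/mol
  T = 357.6 K: K = (3.903, 0.159), RR gives ψ = 0.103, H_out = 4.815 kJ/mol
  T = 359.2 K: K = (4.002, 0.163), RR gives ψ = 0.113, H_out = 5.389 kJ/mol
Linear interpolation between T = 357.6 (H_out = 4.815) and T = 359.2 (H_out = 5.389) on hF = 5.201 gives T ≈ 358.7 K, at which ψ = 0.11.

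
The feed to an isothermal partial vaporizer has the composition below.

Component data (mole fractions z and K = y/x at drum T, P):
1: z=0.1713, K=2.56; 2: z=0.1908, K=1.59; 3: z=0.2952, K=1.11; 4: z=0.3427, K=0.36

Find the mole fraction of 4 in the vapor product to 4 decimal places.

y_4 = 0.1633

Rachford–Rice: g(V/F) = Σ zᵢ(Kᵢ−1)/(1+V/F(Kᵢ−1)) = 0.
Check two-phase: ΣzᵢKᵢ = 1.1929 > 1 and Σzᵢ/Kᵢ = 1.4048 > 1, so g(0) = 0.1929 > 0 and g(1) = -0.4048 < 0.
Iterate (Newton) starting at V/F = 0.5:
  V/F = 0.5000: g = -0.05471, g' = -0.4780 → V/F = 0.3855
  V/F = 0.3855: g = -0.00145, g' = -0.4573 → V/F = 0.3824
Converged at V/F = 0.3824.
Compositions from xᵢ = zᵢ/(1+V/F(Kᵢ−1)), yᵢ = Kᵢxᵢ:
  1: x = 0.1073, y = 0.2747
  2: x = 0.1557, y = 0.2475
  3: x = 0.2833, y = 0.3144
  4: x = 0.4537, y = 0.1633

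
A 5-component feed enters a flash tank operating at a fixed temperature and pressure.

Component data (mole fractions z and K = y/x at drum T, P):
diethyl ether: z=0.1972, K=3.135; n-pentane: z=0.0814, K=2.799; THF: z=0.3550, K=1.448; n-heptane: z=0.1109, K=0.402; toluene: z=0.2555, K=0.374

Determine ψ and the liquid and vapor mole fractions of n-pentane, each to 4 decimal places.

Material balance + equilibrium reduce to Σ zᵢ(Kᵢ−1)/(1+ψ(Kᵢ−1)) = 0.
g(0) = ΣzᵢKᵢ − 1 = 0.5002 and g(1) = 1 − Σzᵢ/Kᵢ = -0.2962, so a root lies in (0, 1).
Newton iteration, ψ⁰ = 0.5:
  ψ = 0.5000: g = 0.08325, g' = -0.6237 → ψ = 0.6335
  ψ = 0.6335: g = -0.00052, g' = -0.6409 → ψ = 0.6327
Converged at ψ = 0.6327.
Compositions from xᵢ = zᵢ/(1+ψ(Kᵢ−1)), yᵢ = Kᵢxᵢ:
  diethyl ether: x = 0.0839, y = 0.2630
  n-pentane: x = 0.0381, y = 0.1066
  THF: x = 0.2766, y = 0.4005
  n-heptane: x = 0.1784, y = 0.0717
  toluene: x = 0.4230, y = 0.1582

ψ = 0.6327, x_n-pentane = 0.0381, y_n-pentane = 0.1066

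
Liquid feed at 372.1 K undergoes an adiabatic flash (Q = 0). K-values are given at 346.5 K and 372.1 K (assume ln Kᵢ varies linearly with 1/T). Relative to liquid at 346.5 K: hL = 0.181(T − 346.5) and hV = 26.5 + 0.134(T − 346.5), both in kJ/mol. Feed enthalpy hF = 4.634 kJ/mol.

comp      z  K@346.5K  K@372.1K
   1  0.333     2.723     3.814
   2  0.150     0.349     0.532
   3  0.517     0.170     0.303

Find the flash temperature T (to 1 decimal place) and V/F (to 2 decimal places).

Adiabatic flash: solve Rachford–Rice at each trial T, then check hF = ψ·hV(T) + (1−ψ)·hL(T).
  T = 346.5 K: K = (2.723, 0.349, 0.170), RR gives ψ = 0.034, H_out = 0.913 kJ/mol
  T = 372.1 K: K = (3.814, 0.532, 0.303), RR gives ψ = 0.277, H_out = 11.628 kJ/mol
  T = 359.3 K: K = (3.242, 0.434, 0.229), RR gives ψ = 0.161, H_out = 6.492 kJ/mol
  T = 352.9 K: K = (2.976, 0.390, 0.198), RR gives ψ = 0.101, H_out = 3.801 kJ/mol
  T = 356.1 K: K = (3.107, 0.412, 0.213), RR gives ψ = 0.132, H_out = 5.165 kJ/mol
  T = 354.5 K: K = (3.041, 0.401, 0.205), RR gives ψ = 0.116, H_out = 4.488 kJ/mol
Linear interpolation between T = 354.5 (H_out = 4.488) and T = 356.1 (H_out = 5.165) on hF = 4.634 gives T ≈ 354.8 K, at which ψ = 0.12.

T = 354.8 K, V/F = 0.12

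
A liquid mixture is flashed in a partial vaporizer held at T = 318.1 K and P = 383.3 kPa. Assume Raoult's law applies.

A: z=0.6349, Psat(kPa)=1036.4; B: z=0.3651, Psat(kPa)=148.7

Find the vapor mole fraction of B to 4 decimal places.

Raoult's law: Kᵢ = Pᵢˢᵃᵗ/P = Pᵢˢᵃᵗ/383.3.
  K_A = 1036.4/383.3 = 2.703887, K_B = 148.7/383.3 = 0.387947
Let ψ = V/F and solve Σ zᵢ(Kᵢ−1)/(1+ψ(Kᵢ−1)) = 0.
g(0) = ΣzᵢKᵢ − 1 = 0.8583 and g(1) = 1 − Σzᵢ/Kᵢ = -0.1759, so a root lies in (0, 1).
Binary case is linear: z₁(K₁−1)(1+ψ(K₂−1)) + z₂(K₂−1)(1+ψ(K₁−1)) = 0
⇒ ψ = [z₁(K₁−1)+z₂(K₂−1)] / [−(K₁−1)(K₂−1)] = 0.85834/1.04287 = 0.8231
Compositions from xᵢ = zᵢ/(1+ψ(Kᵢ−1)), yᵢ = Kᵢxᵢ:
  A: x = 0.2643, y = 0.7146
  B: x = 0.7357, y = 0.2854

y_B = 0.2854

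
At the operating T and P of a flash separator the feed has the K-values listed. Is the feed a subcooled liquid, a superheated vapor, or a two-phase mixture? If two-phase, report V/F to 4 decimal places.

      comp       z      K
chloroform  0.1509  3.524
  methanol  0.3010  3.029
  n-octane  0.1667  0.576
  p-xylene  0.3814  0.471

two-phase, V/F = 0.6538

ΣzᵢKᵢ = 1.7192; Σzᵢ/Kᵢ = 1.2414.
Both exceed 1, so a two-phase solution exists.
Material balance + equilibrium reduce to Σ zᵢ(Kᵢ−1)/(1+ψ(Kᵢ−1)) = 0.
Iterate (Newton) starting at ψ = 0.37:
  ψ = 0.3700: g = 0.21110, g' = -0.8685 → ψ = 0.6131
  ψ = 0.6131: g = 0.02758, g' = -0.6827 → ψ = 0.6535
  ψ = 0.6535: g = 0.00022, g' = -0.6727 → ψ = 0.6538
Converged at ψ = 0.6538.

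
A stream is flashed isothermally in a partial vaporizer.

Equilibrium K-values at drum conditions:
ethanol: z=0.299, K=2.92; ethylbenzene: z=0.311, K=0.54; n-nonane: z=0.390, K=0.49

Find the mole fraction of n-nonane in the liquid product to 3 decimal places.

x_n-nonane = 0.446

Iterate (Newton) starting at V/F = 0.5:
  V/F = 0.500: g = -0.1599, g' = -0.581 → V/F = 0.225
  V/F = 0.225: g = 0.0169, g' = -0.749 → V/F = 0.247
  V/F = 0.247: g = 0.0003, g' = -0.723 → V/F = 0.248
Converged at V/F = 0.248.
Compositions from xᵢ = zᵢ/(1+V/F(Kᵢ−1)), yᵢ = Kᵢxᵢ:
  ethanol: x = 0.203, y = 0.592
  ethylbenzene: x = 0.351, y = 0.190
  n-nonane: x = 0.446, y = 0.219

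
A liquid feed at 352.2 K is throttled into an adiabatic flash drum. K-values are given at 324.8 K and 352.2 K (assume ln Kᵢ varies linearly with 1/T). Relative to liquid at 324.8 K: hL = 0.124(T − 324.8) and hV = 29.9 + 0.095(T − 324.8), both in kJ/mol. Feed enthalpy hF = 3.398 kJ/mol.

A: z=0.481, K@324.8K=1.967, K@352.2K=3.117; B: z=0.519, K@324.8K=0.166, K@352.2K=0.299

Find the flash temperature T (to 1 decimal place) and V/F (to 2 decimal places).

T = 327.7 K, V/F = 0.10

Adiabatic flash: solve Rachford–Rice at each trial T, then check hF = ψ·hV(T) + (1−ψ)·hL(T).
  T = 324.8 K: K = (1.967, 0.166), RR gives ψ = 0.040, H_out = 1.197 kJ/mol
  T = 352.2 K: K = (3.117, 0.299), RR gives ψ = 0.441, H_out = 16.233 kJ/mol
  T = 338.5 K: K = (2.499, 0.225), RR gives ψ = 0.275, H_out = 9.808 kJ/mol
  T = 331.6 K: K = (2.221, 0.194), RR gives ψ = 0.172, H_out = 5.938 kJ/mol
  T = 328.2 K: K = (2.091, 0.180), RR gives ψ = 0.111, H_out = 3.720 kJ/mol
  T = 326.5 K: K = (2.029, 0.173), RR gives ψ = 0.077, H_out = 2.503 kJ/mol
  T = 327.4 K: K = (2.062, 0.176), RR gives ψ = 0.095, H_out = 3.158 kJ/mol
Linear interpolation between T = 327.4 (H_out = 3.158) and T = 328.2 (H_out = 3.720) on hF = 3.398 gives T ≈ 327.7 K, at which ψ = 0.10.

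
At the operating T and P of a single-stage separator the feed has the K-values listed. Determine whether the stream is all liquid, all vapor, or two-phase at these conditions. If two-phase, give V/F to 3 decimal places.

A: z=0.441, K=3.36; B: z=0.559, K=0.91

all vapor

ΣzᵢKᵢ = 1.990; Σzᵢ/Kᵢ = 0.746.
Since Σzᵢ/Kᵢ < 1 the mixture is above its dew point — single vapor phase.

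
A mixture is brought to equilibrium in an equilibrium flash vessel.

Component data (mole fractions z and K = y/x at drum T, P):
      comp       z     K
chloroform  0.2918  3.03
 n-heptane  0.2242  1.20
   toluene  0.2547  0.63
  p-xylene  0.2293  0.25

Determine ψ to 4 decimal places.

ψ = 0.4178

Iterate (Newton) starting at ψ = 0.5:
  ψ = 0.5000: g = -0.05605, g' = -0.6863 → ψ = 0.4183
  ψ = 0.4183: g = -0.00038, g' = -0.6820 → ψ = 0.4178
Converged at ψ = 0.4178.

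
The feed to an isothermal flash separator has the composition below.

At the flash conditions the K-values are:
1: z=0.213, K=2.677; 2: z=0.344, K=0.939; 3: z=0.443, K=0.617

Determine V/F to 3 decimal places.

Rachford–Rice: g(V/F) = Σ zᵢ(Kᵢ−1)/(1+V/F(Kᵢ−1)) = 0.
Feasibility: ΣzᵢKᵢ = 1.167, Σzᵢ/Kᵢ = 1.164 — both > 1, two phases present.
Newton–Raphson from V/F = 0.55:
  V/F = 0.550: g = -0.0508, g' = -0.268 → V/F = 0.360
  V/F = 0.360: g = 0.0044, g' = -0.322 → V/F = 0.374
Converged at V/F = 0.374.

V/F = 0.374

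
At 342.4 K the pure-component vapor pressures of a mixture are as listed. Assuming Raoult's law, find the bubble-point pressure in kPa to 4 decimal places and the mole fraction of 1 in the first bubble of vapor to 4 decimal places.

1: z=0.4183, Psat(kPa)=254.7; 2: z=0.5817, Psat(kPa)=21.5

At the bubble point ψ → 0, so ΣzᵢKᵢ = 1 with Kᵢ = Pᵢˢᵃᵗ/P ⇒ P = ΣzᵢPᵢˢᵃᵗ.
P = 0.4183·254.7 + 0.5817·21.5 = 119.0476 kPa
yᵢ = zᵢPᵢˢᵃᵗ/P ⇒ y_1 = 0.4183·254.7/119.0476 = 0.8949

Pbub = 119.0476 kPa, y_1 = 0.8949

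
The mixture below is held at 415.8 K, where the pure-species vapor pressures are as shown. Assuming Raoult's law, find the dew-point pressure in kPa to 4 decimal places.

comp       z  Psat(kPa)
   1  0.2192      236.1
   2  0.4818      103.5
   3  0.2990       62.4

Pdew = 96.3841 kPa

At the dew point ψ → 1, so Σzᵢ/Kᵢ = 1 with Kᵢ = Pᵢˢᵃᵗ/P ⇒ 1/P = Σzᵢ/Pᵢˢᵃᵗ.
1/P = 0.2192/236.1 + 0.4818/103.5 + 0.2990/62.4 = 0.0103752 ⇒ P = 96.3841 kPa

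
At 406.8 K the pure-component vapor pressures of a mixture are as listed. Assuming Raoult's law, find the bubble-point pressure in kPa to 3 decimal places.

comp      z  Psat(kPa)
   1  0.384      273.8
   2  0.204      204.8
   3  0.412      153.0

Pbub = 209.954 kPa

At the bubble point ψ → 0, so ΣzᵢKᵢ = 1 with Kᵢ = Pᵢˢᵃᵗ/P ⇒ P = ΣzᵢPᵢˢᵃᵗ.
P = 0.384·273.8 + 0.204·204.8 + 0.412·153.0 = 209.954 kPa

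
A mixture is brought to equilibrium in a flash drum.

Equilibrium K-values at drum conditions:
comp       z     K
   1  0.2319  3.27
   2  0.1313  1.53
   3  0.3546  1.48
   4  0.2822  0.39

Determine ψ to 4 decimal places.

ψ = 0.8361

Rachford–Rice: g(ψ) = Σ zᵢ(Kᵢ−1)/(1+ψ(Kᵢ−1)) = 0.
Feasibility: ΣzᵢKᵢ = 1.5941, Σzᵢ/Kᵢ = 1.1199 — both > 1, two phases present.
Newton–Raphson from ψ = 0.5:
  ψ = 0.5000: g = 0.19115, g' = -0.5557 → ψ = 0.8440
  ψ = 0.8440: g = -0.00504, g' = -0.6456 → ψ = 0.8362
  ψ = 0.8362: g = -0.00003, g' = -0.6390 → ψ = 0.8361
Converged at ψ = 0.8361.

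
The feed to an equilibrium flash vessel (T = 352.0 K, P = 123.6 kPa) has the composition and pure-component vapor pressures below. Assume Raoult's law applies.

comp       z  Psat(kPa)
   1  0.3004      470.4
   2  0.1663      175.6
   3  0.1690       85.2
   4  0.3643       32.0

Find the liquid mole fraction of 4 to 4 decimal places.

Raoult's law: Kᵢ = Pᵢˢᵃᵗ/P = Pᵢˢᵃᵗ/123.6.
  K_1 = 470.4/123.6 = 3.805825, K_2 = 175.6/123.6 = 1.420712, K_3 = 85.2/123.6 = 0.689320, K_4 = 32.0/123.6 = 0.258900
Let ψ = V/F and solve Σ zᵢ(Kᵢ−1)/(1+ψ(Kᵢ−1)) = 0.
g(0) = ΣzᵢKᵢ − 1 = 0.5903 and g(1) = 1 − Σzᵢ/Kᵢ = -0.8483, so a root lies in (0, 1).
Newton–Raphson from ψ = 0.5:
  ψ = 0.5000: g = -0.08250, g' = -0.9575 → ψ = 0.4138
Converged at ψ = 0.4138.
Compositions from xᵢ = zᵢ/(1+ψ(Kᵢ−1)), yᵢ = Kᵢxᵢ:
  1: x = 0.1390, y = 0.5291
  2: x = 0.1416, y = 0.2012
  3: x = 0.1939, y = 0.1337
  4: x = 0.5254, y = 0.1360

x_4 = 0.5254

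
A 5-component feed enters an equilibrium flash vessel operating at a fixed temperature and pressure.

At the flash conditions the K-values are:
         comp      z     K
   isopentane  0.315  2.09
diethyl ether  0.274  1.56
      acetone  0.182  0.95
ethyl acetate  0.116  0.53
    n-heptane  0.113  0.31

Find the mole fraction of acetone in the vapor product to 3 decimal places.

Let ψ = V/F and solve Σ zᵢ(Kᵢ−1)/(1+ψ(Kᵢ−1)) = 0.
Check two-phase: ΣzᵢKᵢ = 1.355 > 1 and Σzᵢ/Kᵢ = 1.101 > 1, so g(0) = 0.355 > 0 and g(1) = -0.101 < 0.
Newton–Raphson from ψ = 0.62:
  ψ = 0.620: g = 0.0962, g' = -0.396 → ψ = 0.863
  ψ = 0.863: g = -0.0134, g' = -0.540 → ψ = 0.838
  ψ = 0.838: g = -0.0003, g' = -0.514 → ψ = 0.837
Converged at ψ = 0.837.
Compositions from xᵢ = zᵢ/(1+ψ(Kᵢ−1)), yᵢ = Kᵢxᵢ:
  isopentane: x = 0.165, y = 0.344
  diethyl ether: x = 0.187, y = 0.291
  acetone: x = 0.190, y = 0.180
  ethyl acetate: x = 0.191, y = 0.101
  n-heptane: x = 0.268, y = 0.083

y_acetone = 0.180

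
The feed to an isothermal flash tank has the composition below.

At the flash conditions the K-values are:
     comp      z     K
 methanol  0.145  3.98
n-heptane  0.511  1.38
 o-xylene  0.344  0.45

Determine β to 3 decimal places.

β = 0.669

Let β = V/F and solve Σ zᵢ(Kᵢ−1)/(1+β(Kᵢ−1)) = 0.
Feasibility: ΣzᵢKᵢ = 1.437, Σzᵢ/Kᵢ = 1.171 — both > 1, two phases present.
Iterate (Newton) starting at β = 0.35:
  β = 0.350: g = 0.1486, g' = -0.526 → β = 0.633
  β = 0.633: g = 0.0161, g' = -0.447 → β = 0.669
Converged at β = 0.669.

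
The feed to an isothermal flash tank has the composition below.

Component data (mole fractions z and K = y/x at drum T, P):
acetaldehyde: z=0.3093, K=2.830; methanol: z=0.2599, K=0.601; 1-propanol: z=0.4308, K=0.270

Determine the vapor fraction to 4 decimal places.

Rachford–Rice: g(ψ) = Σ zᵢ(Kᵢ−1)/(1+ψ(Kᵢ−1)) = 0.
Check two-phase: ΣzᵢKᵢ = 1.1478 > 1 and Σzᵢ/Kᵢ = 2.1373 > 1, so g(0) = 0.1478 > 0 and g(1) = -1.1373 < 0.
Newton–Raphson from ψ = 0.42:
  ψ = 0.4200: g = -0.25808, g' = -0.8683 → ψ = 0.1228
  ψ = 0.1228: g = 0.00767, g' = -1.0133 → ψ = 0.1304
Converged at ψ = 0.1304.

ψ = 0.1304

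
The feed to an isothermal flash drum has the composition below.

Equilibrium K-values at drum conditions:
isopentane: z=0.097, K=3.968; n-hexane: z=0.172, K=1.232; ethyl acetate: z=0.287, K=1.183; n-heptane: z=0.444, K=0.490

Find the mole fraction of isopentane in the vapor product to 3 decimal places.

Material balance + equilibrium reduce to Σ zᵢ(Kᵢ−1)/(1+β(Kᵢ−1)) = 0.
Feasibility: ΣzᵢKᵢ = 1.154, Σzᵢ/Kᵢ = 1.313 — both > 1, two phases present.
Newton iteration, β⁰ = 0.61:
  β = 0.610: g = -0.1441, g' = -0.366 → β = 0.217
  β = 0.217: g = 0.0091, g' = -0.480 → β = 0.236
Converged at β = 0.236.
Compositions from xᵢ = zᵢ/(1+β(Kᵢ−1)), yᵢ = Kᵢxᵢ:
  isopentane: x = 0.057, y = 0.226
  n-hexane: x = 0.163, y = 0.201
  ethyl acetate: x = 0.275, y = 0.325
  n-heptane: x = 0.505, y = 0.247

y_isopentane = 0.226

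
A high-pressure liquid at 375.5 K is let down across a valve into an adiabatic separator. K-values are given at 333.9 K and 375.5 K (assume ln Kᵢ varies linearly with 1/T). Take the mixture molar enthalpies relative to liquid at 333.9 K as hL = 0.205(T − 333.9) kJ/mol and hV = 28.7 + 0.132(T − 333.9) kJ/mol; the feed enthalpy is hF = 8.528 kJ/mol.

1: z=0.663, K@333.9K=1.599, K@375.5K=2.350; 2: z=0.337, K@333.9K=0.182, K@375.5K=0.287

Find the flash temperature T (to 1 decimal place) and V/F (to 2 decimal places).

Adiabatic flash: solve Rachford–Rice at each trial T, then check hF = ψ·hV(T) + (1−ψ)·hL(T).
  T = 333.9 K: K = (1.599, 0.182), RR gives ψ = 0.248, H_out = 7.115 kJ/mol
  T = 375.5 K: K = (2.350, 0.287), RR gives ψ = 0.680, H_out = 25.985 kJ/mol
  T = 354.7 K: K = (1.960, 0.232), RR gives ψ = 0.512, H_out = 18.181 kJ/mol
  T = 344.3 K: K = (1.776, 0.206), RR gives ψ = 0.401, H_out = 13.331 kJ/mol
  T = 339.1 K: K = (1.687, 0.194), RR gives ψ = 0.332, H_out = 10.456 kJ/mol
  T = 336.5 K: K = (1.643, 0.188), RR gives ψ = 0.292, H_out = 8.855 kJ/mol
  T = 335.2 K: K = (1.621, 0.185), RR gives ψ = 0.270, H_out = 8.004 kJ/mol
Linear interpolation between T = 335.2 (H_out = 8.004) and T = 336.5 (H_out = 8.855) on hF = 8.528 gives T ≈ 336.0 K, at which ψ = 0.28.

T = 336.0 K, V/F = 0.28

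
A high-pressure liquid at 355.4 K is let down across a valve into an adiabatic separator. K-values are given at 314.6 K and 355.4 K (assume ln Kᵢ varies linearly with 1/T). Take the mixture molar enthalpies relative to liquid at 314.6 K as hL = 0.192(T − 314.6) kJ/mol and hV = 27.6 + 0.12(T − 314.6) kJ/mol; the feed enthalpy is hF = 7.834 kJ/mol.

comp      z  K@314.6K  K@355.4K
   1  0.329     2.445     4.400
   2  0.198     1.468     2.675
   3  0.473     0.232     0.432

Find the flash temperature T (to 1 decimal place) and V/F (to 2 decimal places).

T = 317.0 K, V/F = 0.27

Adiabatic flash: solve Rachford–Rice at each trial T, then check hF = ψ·hV(T) + (1−ψ)·hL(T).
  T = 314.6 K: K = (2.445, 1.468, 0.232), RR gives ψ = 0.229, H_out = 6.324 kJ/mol
  T = 355.4 K: K = (4.400, 2.675, 0.432), RR gives ψ = 0.743, H_out = 26.162 kJ/mol
  T = 335.0 K: K = (3.339, 2.018, 0.323), RR gives ψ = 0.504, H_out = 17.085 kJ/mol
  T = 324.8 K: K = (2.871, 1.730, 0.275), RR gives ψ = 0.380, H_out = 12.156 kJ/mol
  T = 319.7 K: K = (2.653, 1.596, 0.253), RR gives ψ = 0.309, H_out = 9.399 kJ/mol
  T = 317.1 K: K = (2.546, 1.530, 0.242), RR gives ψ = 0.270, H_out = 7.879 kJ/mol
  T = 315.9 K: K = (2.497, 1.500, 0.237), RR gives ψ = 0.251, H_out = 7.145 kJ/mol
Linear interpolation between T = 315.9 (H_out = 7.145) and T = 317.1 (H_out = 7.879) on hF = 7.834 gives T ≈ 317.0 K, at which ψ = 0.27.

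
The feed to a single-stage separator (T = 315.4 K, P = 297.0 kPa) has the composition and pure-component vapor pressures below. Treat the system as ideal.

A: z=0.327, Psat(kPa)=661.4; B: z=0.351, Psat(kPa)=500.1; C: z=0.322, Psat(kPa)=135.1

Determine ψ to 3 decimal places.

ψ = 0.890

Raoult's law: Kᵢ = Pᵢˢᵃᵗ/P = Pᵢˢᵃᵗ/297.0.
  K_A = 661.4/297.0 = 2.22694, K_B = 500.1/297.0 = 1.68384, K_C = 135.1/297.0 = 0.45488
Let ψ = V/F and solve Σ zᵢ(Kᵢ−1)/(1+ψ(Kᵢ−1)) = 0.
Feasibility: ΣzᵢKᵢ = 1.466, Σzᵢ/Kᵢ = 1.063 — both > 1, two phases present.
Newton iteration, ψ⁰ = 0.5:
  ψ = 0.500: g = 0.1862, g' = -0.461 → ψ = 0.904
  ψ = 0.904: g = -0.0075, g' = -0.545 → ψ = 0.890
Converged at ψ = 0.890.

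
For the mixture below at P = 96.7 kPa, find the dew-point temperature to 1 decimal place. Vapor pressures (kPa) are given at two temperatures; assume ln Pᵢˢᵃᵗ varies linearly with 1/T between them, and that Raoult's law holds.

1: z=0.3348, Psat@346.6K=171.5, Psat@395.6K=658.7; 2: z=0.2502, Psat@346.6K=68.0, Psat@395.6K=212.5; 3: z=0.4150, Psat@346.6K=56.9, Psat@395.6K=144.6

T = 356.0 K

Dew-point temperature: Σzᵢ·P/Pᵢˢᵃᵗ(T) = 1. Interpolate ln Pᵢˢᵃᵗ = aᵢ + bᵢ/T.
  T = 346.6 K: ΣzᵢP/Pᵢˢᵃᵗ = 1.2499
  T = 395.6 K: ΣzᵢP/Pᵢˢᵃᵗ = 0.4405
  T = 371.1 K: ΣzᵢP/Pᵢˢᵃᵗ = 0.7150
  T = 358.9 K: ΣzᵢP/Pᵢˢᵃᵗ = 0.9345
  T = 352.8 K: ΣzᵢP/Pᵢˢᵃᵗ = 1.0765
  T = 355.9 K: ΣzᵢP/Pᵢˢᵃᵗ = 1.0012
  T = 357.4 K: ΣzᵢP/Pᵢˢᵃᵗ = 0.9671
Interpolating between 355.9 K and 357.4 K gives T ≈ 356.0 K.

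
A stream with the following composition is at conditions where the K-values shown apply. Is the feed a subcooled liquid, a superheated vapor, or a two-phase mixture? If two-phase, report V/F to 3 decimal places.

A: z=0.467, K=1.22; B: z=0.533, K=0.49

ΣzᵢKᵢ = 0.831; Σzᵢ/Kᵢ = 1.471.
Since ΣzᵢKᵢ < 1 the mixture is below its bubble point — single liquid phase.

subcooled liquid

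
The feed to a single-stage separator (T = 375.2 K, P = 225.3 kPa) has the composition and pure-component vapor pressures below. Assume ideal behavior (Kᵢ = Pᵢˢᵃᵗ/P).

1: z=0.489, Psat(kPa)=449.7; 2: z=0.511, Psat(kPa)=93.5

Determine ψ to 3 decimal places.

Raoult's law: Kᵢ = Pᵢˢᵃᵗ/P = Pᵢˢᵃᵗ/225.3.
  K_1 = 449.7/225.3 = 1.99601, K_2 = 93.5/225.3 = 0.41500
Let ψ = V/F and solve Σ zᵢ(Kᵢ−1)/(1+ψ(Kᵢ−1)) = 0.
Feasibility: ΣzᵢKᵢ = 1.188, Σzᵢ/Kᵢ = 1.476 — both > 1, two phases present.
Binary case is linear: z₁(K₁−1)(1+ψ(K₂−1)) + z₂(K₂−1)(1+ψ(K₁−1)) = 0
⇒ ψ = [z₁(K₁−1)+z₂(K₂−1)] / [−(K₁−1)(K₂−1)] = 0.1881/0.5827 = 0.323

ψ = 0.323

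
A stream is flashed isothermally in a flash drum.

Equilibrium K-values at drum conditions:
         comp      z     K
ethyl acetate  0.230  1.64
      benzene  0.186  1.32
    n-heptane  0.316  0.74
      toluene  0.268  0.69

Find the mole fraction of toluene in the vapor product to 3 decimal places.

y_toluene = 0.202

Iterate (Newton) starting at β = 0.45:
  β = 0.450: g = -0.0233, g' = -0.134 → β = 0.276
  β = 0.276: g = 0.0005, g' = -0.140 → β = 0.279
Converged at β = 0.279.
Compositions from xᵢ = zᵢ/(1+β(Kᵢ−1)), yᵢ = Kᵢxᵢ:
  ethyl acetate: x = 0.195, y = 0.320
  benzene: x = 0.171, y = 0.225
  n-heptane: x = 0.341, y = 0.252
  toluene: x = 0.293, y = 0.202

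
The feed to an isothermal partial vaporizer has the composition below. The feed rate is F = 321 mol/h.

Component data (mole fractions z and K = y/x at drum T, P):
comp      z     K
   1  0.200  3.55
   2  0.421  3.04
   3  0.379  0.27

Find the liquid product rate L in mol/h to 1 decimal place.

Material balance + equilibrium reduce to Σ zᵢ(Kᵢ−1)/(1+β(Kᵢ−1)) = 0.
g(0) = ΣzᵢKᵢ − 1 = 1.092 and g(1) = 1 − Σzᵢ/Kᵢ = -0.599, so a root lies in (0, 1).
Iterate (Newton) starting at β = 0.5:
  β = 0.500: g = 0.2136, g' = -1.182 → β = 0.681
  β = 0.681: g = -0.0041, g' = -1.279 → β = 0.678
Converged at β = 0.678.
Then V = β·F = 0.6776·321 = 217.5 mol/h and L = F − V = 103.5 mol/h.

L = 103.5 mol/h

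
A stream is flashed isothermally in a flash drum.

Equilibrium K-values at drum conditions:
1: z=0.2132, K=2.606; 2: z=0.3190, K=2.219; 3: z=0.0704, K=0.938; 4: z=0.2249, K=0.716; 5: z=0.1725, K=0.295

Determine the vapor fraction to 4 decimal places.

Material balance + equilibrium reduce to Σ zᵢ(Kᵢ−1)/(1+ψ(Kᵢ−1)) = 0.
Feasibility: ΣzᵢKᵢ = 1.5414, Σzᵢ/Kᵢ = 1.1995 — both > 1, two phases present.
Newton iteration, ψ⁰ = 0.49:
  ψ = 0.4900: g = 0.17057, g' = -0.5829 → ψ = 0.7826
  ψ = 0.7826: g = -0.00730, g' = -0.6891 → ψ = 0.7720
  ψ = 0.7720: g = -0.00006, g' = -0.6783 → ψ = 0.7719
Converged at ψ = 0.7719.

ψ = 0.7719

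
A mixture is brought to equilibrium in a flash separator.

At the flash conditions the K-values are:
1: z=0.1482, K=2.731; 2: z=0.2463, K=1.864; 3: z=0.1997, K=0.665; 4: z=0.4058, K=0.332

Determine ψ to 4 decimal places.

Iterate (Newton) starting at ψ = 0.5:
  ψ = 0.5000: g = -0.20126, g' = -0.6578 → ψ = 0.1941
  ψ = 0.1941: g = -0.00873, g' = -0.6483 → ψ = 0.1806
  ψ = 0.1806: g = 0.00004, g' = -0.6549 → ψ = 0.1807
Converged at ψ = 0.1807.

ψ = 0.1807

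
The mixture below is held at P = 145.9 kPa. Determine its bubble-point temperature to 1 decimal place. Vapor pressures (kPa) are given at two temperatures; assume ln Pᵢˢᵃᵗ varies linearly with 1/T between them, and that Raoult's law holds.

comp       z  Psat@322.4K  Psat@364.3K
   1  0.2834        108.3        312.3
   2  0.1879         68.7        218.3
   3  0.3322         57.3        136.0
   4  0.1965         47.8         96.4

T = 351.3 K

Bubble-point temperature: ΣzᵢPᵢˢᵃᵗ(T) = P. Interpolate ln Pᵢˢᵃᵗ = aᵢ + bᵢ/T.
  T = 322.4 K: ΣzᵢPᵢˢᵃᵗ = 72.03 kPa
  T = 364.3 K: ΣzᵢPᵢˢᵃᵗ = 193.65 kPa
  T = 343.4 K: ΣzᵢPᵢˢᵃᵗ = 121.55 kPa
  T = 353.9 K: ΣzᵢPᵢˢᵃᵗ = 154.56 kPa
  T = 348.6 K: ΣzᵢPᵢˢᵃᵗ = 137.14 kPa
  T = 351.2 K: ΣzᵢPᵢˢᵃᵗ = 145.48 kPa
Interpolating between 351.2 K and 353.9 K gives T ≈ 351.3 K.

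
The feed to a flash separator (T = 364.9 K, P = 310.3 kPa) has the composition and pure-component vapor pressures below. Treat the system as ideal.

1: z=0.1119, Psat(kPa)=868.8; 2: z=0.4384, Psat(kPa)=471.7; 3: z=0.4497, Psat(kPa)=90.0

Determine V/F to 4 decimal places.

Raoult's law: Kᵢ = Pᵢˢᵃᵗ/P = Pᵢˢᵃᵗ/310.3.
  K_1 = 868.8/310.3 = 2.799871, K_2 = 471.7/310.3 = 1.520142, K_3 = 90.0/310.3 = 0.290042
Material balance + equilibrium reduce to Σ zᵢ(Kᵢ−1)/(1+V/F(Kᵢ−1)) = 0.
Check two-phase: ΣzᵢKᵢ = 1.1102 > 1 and Σzᵢ/Kᵢ = 1.8788 > 1, so g(0) = 0.1102 > 0 and g(1) = -0.8788 < 0.
Newton iteration, V/F⁰ = 0.61:
  V/F = 0.6100: g = -0.29405, g' = -0.8560 → V/F = 0.2665
  V/F = 0.2665: g = -0.05737, g' = -0.6019 → V/F = 0.1712
  V/F = 0.1712: g = -0.00006, g' = -0.6056 → V/F = 0.1710
Converged at V/F = 0.1710.

V/F = 0.1710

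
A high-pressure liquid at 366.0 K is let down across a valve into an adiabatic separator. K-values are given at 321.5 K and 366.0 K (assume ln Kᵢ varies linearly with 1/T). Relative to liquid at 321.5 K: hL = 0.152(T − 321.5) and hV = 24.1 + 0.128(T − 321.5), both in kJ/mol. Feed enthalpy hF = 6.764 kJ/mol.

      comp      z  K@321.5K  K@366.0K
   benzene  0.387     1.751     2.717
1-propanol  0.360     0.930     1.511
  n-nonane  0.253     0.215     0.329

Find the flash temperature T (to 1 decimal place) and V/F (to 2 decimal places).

T = 324.6 K, V/F = 0.26

Adiabatic flash: solve Rachford–Rice at each trial T, then check hF = ψ·hV(T) + (1−ψ)·hL(T).
  T = 321.5 K: K = (1.751, 0.930, 0.215), RR gives ψ = 0.178, H_out = 4.289 kJ/mol
  T = 366.0 K: K = (2.717, 1.511, 0.329), RR gives ψ = 0.854, H_out = 26.430 kJ/mol
  T = 343.8 K: K = (2.213, 1.205, 0.270), RR gives ψ = 0.614, H_out = 17.848 kJ/mol
  T = 332.6 K: K = (1.975, 1.063, 0.242), RR gives ψ = 0.436, H_out = 12.084 kJ/mol
  T = 327.1 K: K = (1.863, 0.996, 0.228), RR gives ψ = 0.322, H_out = 8.566 kJ/mol
  T = 324.3 K: K = (1.806, 0.963, 0.222), RR gives ψ = 0.254, H_out = 6.529 kJ/mol
  T = 325.7 K: K = (1.835, 0.979, 0.225), RR gives ψ = 0.289, H_out = 7.571 kJ/mol
Linear interpolation between T = 324.3 (H_out = 6.529) and T = 325.7 (H_out = 7.571) on hF = 6.764 gives T ≈ 324.6 K, at which ψ = 0.26.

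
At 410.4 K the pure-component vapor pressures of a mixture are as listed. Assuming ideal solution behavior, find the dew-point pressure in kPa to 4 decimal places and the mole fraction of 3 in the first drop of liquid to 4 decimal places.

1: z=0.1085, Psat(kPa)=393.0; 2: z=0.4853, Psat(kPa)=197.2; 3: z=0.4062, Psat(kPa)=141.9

Pdew = 178.5837 kPa, x_3 = 0.5112

At the dew point ψ → 1, so Σzᵢ/Kᵢ = 1 with Kᵢ = Pᵢˢᵃᵗ/P ⇒ 1/P = Σzᵢ/Pᵢˢᵃᵗ.
1/P = 0.1085/393.0 + 0.4853/197.2 + 0.4062/141.9 = 0.0055996 ⇒ P = 178.5837 kPa
xᵢ = zᵢP/Pᵢˢᵃᵗ ⇒ x_3 = 0.4062·178.5837/141.9 = 0.5112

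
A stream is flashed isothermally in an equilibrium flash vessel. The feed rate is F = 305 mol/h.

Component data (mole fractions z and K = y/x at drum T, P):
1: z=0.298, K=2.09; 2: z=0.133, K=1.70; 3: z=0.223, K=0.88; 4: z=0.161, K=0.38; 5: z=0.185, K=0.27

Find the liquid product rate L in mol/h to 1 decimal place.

L = 214.5 mol/h

Rachford–Rice: g(V/F) = Σ zᵢ(Kᵢ−1)/(1+V/F(Kᵢ−1)) = 0.
g(0) = ΣzᵢKᵢ − 1 = 0.156 and g(1) = 1 − Σzᵢ/Kᵢ = -0.583, so a root lies in (0, 1).
Iterate (Newton) starting at V/F = 0.5:
  V/F = 0.500: g = -0.1066, g' = -0.562 → V/F = 0.310
  V/F = 0.310: g = -0.0068, g' = -0.505 → V/F = 0.297
Converged at V/F = 0.297.
Then V = V/F·F = 0.2968·305 = 90.5 mol/h and L = F − V = 214.5 mol/h.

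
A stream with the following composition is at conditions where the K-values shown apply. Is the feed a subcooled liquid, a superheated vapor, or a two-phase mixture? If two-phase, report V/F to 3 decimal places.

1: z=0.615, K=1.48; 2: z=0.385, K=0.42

two-phase, V/F = 0.258

ΣzᵢKᵢ = 1.072; Σzᵢ/Kᵢ = 1.332.
Both exceed 1, so a two-phase solution exists.
Iterate (Newton) starting at ψ = 0.5:
  ψ = 0.500: g = -0.0764, g' = -0.349 → ψ = 0.281
  ψ = 0.281: g = -0.0067, g' = -0.295 → ψ = 0.258
Converged at ψ = 0.258.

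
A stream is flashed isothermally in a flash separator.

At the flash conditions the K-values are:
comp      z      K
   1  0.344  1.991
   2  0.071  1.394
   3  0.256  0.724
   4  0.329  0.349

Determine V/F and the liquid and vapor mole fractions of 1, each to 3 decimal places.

V/F = 0.177, x_1 = 0.293, y_1 = 0.583

Iterate (Newton) starting at V/F = 0.55:
  V/F = 0.550: g = -0.1733, g' = -0.514 → V/F = 0.213
  V/F = 0.213: g = -0.0165, g' = -0.450 → V/F = 0.176
  V/F = 0.176: g = 0.0001, g' = -0.454 → V/F = 0.177
Converged at V/F = 0.177.
Compositions from xᵢ = zᵢ/(1+V/F(Kᵢ−1)), yᵢ = Kᵢxᵢ:
  1: x = 0.293, y = 0.583
  2: x = 0.066, y = 0.093
  3: x = 0.269, y = 0.195
  4: x = 0.372, y = 0.130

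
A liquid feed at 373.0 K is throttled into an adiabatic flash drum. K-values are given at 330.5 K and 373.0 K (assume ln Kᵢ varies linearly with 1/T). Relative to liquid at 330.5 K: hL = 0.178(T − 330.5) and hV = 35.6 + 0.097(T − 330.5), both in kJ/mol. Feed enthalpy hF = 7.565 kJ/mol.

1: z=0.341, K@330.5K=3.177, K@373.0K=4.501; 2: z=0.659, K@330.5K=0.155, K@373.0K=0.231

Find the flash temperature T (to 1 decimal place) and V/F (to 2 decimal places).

T = 342.9 K, V/F = 0.16

Adiabatic flash: solve Rachford–Rice at each trial T, then check hF = ψ·hV(T) + (1−ψ)·hL(T).
  T = 330.5 K: K = (3.177, 0.155), RR gives ψ = 0.101, H_out = 3.590 kJ/mol
  T = 373.0 K: K = (4.501, 0.231), RR gives ψ = 0.255, H_out = 15.772 kJ/mol
  T = 351.8 K: K = (3.823, 0.192), RR gives ψ = 0.188, H_out = 10.173 kJ/mol
  T = 341.1 K: K = (3.494, 0.173), RR gives ψ = 0.148, H_out = 7.028 kJ/mol
  T = 346.5 K: K = (3.659, 0.182), RR gives ψ = 0.169, H_out = 8.649 kJ/mol
  T = 343.8 K: K = (3.576, 0.177), RR gives ψ = 0.159, H_out = 7.848 kJ/mol
  T = 342.5 K: K = (3.536, 0.175), RR gives ψ = 0.154, H_out = 7.455 kJ/mol
Linear interpolation between T = 342.5 (H_out = 7.455) and T = 343.8 (H_out = 7.848) on hF = 7.565 gives T ≈ 342.9 K, at which ψ = 0.16.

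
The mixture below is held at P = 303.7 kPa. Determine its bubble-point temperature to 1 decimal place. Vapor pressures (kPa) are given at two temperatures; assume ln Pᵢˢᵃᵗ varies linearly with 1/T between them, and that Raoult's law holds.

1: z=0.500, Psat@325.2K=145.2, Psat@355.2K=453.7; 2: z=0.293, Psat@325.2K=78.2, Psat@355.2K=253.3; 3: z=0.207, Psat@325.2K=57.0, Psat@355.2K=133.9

T = 352.9 K

Bubble-point temperature: ΣzᵢPᵢˢᵃᵗ(T) = P. Interpolate ln Pᵢˢᵃᵗ = aᵢ + bᵢ/T.
  T = 325.2 K: ΣzᵢPᵢˢᵃᵗ = 107.31 kPa
  T = 355.2 K: ΣzᵢPᵢˢᵃᵗ = 328.78 kPa
  T = 340.2 K: ΣzᵢPᵢˢᵃᵗ = 192.34 kPa
  T = 347.7 K: ΣzᵢPᵢˢᵃᵗ = 252.88 kPa
  T = 351.4 K: ΣzᵢPᵢˢᵃᵗ = 288.23 kPa
  T = 353.3 K: ΣzᵢPᵢˢᵃᵗ = 307.95 kPa
Interpolating between 351.4 K and 353.3 K gives T ≈ 352.9 K.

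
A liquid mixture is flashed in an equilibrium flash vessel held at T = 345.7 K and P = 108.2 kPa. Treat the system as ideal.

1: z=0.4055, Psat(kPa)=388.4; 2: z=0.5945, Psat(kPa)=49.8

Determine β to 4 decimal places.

β = 0.5217

Raoult's law: Kᵢ = Pᵢˢᵃᵗ/P = Pᵢˢᵃᵗ/108.2.
  K_1 = 388.4/108.2 = 3.589649, K_2 = 49.8/108.2 = 0.460259
Let β = V/F and solve Σ zᵢ(Kᵢ−1)/(1+β(Kᵢ−1)) = 0.
Feasibility: ΣzᵢKᵢ = 1.7292, Σzᵢ/Kᵢ = 1.4046 — both > 1, two phases present.
Iterate (Newton) starting at β = 0.5:
  β = 0.5000: g = 0.01812, g' = -0.8413 → β = 0.5215
  β = 0.5215: g = 0.00015, g' = -0.8276 → β = 0.5217
Converged at β = 0.5217.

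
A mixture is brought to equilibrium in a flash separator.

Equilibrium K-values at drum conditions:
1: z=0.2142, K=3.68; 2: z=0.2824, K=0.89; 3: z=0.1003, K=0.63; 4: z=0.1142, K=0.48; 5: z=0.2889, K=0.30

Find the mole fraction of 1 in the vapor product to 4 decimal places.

y_1 = 0.5127

Material balance + equilibrium reduce to Σ zᵢ(Kᵢ−1)/(1+ψ(Kᵢ−1)) = 0.
Feasibility: ΣzᵢKᵢ = 1.2443, Σzᵢ/Kᵢ = 1.7356 — both > 1, two phases present.
Newton iteration, ψ⁰ = 0.5:
  ψ = 0.5000: g = -0.22446, g' = -0.6969 → ψ = 0.1779
  ψ = 0.1779: g = 0.02085, g' = -0.9469 → ψ = 0.2000
  ψ = 0.2000: g = 0.00051, g' = -0.9016 → ψ = 0.2005
Converged at ψ = 0.2005.
Compositions from xᵢ = zᵢ/(1+ψ(Kᵢ−1)), yᵢ = Kᵢxᵢ:
  1: x = 0.1393, y = 0.5127
  2: x = 0.2888, y = 0.2570
  3: x = 0.1083, y = 0.0683
  4: x = 0.1275, y = 0.0612
  5: x = 0.3361, y = 0.1008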